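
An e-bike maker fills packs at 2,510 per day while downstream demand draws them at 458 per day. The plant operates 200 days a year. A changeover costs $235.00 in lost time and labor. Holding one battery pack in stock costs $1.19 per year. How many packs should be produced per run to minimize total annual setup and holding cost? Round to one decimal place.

Q* ≈ 6,652.3 packs

Annual demand D = 458 × 200 = 91,600.
Production build-up factor (1 − d/p) = 1 − 458/2,510 = 0.8175.
Q* = √(2DS / (H(1 − d/p))) = √(2 × 91,600 × 235 / (1.19 × 0.8175)).
= √(43,052,000 / 0.9729) ≈ 6652.293.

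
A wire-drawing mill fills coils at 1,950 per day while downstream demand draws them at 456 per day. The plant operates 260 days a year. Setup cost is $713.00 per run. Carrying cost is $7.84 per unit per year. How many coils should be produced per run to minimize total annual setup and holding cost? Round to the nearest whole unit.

Q* ≈ 5,305 coils

Annual demand D = 456 × 260 = 118,560.
Production build-up factor (1 − d/p) = 1 − 456/1,950 = 0.7662.
Q* = √(2DS / (H(1 − d/p))) = √(2 × 118,560 × 713 / (7.84 × 0.7662)).
= √(169,066,560 / 6.0066) ≈ 5305.335.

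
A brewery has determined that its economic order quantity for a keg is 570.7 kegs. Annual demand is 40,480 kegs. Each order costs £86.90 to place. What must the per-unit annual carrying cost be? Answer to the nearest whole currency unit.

H ≈ £22

The basic EOQ model gives Q* = √(2DS/H); rearrange for the unknown.
From Q* = √(2DS/H): H = 2DS / Q*² = 2 × 40,480 × 86.9 / 570.7² = 21.6010.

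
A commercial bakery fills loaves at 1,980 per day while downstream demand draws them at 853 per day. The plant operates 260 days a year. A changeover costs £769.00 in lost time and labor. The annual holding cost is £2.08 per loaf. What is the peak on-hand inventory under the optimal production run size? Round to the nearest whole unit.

Annual demand D = 853 × 260 = 221,780.
Production build-up factor (1 − d/p) = 1 − 853/1,980 = 0.5692.
Q* = √(2DS / (H(1 − d/p))) = √(2 × 221,780 × 769 / (2.08 × 0.5692)).
= √(341,097,640 / 1.1839) ≈ 16973.771.
Maximum inventory = Q*(1 − d/p) = 16973.771 × 0.5692 ≈ 9661.333.

I_max ≈ 9,661 loaves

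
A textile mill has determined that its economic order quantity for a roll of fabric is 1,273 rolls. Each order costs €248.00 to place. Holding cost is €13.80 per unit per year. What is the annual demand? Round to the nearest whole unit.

D ≈ 45,087 rolls per year

Invert the EOQ relation Q*² = 2DS/H.
From Q* = √(2DS/H): D = Q*²H / (2S) = 1,273² × 13.8 / (2 × 248) = 45087.299.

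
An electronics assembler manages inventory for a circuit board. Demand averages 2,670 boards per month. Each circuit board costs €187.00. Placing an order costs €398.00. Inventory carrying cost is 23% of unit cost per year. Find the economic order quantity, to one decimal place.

Q* ≈ 770.0 boards

Annual demand D = 2,670 × 12 = 32,040.
Holding cost H = 0.23 × €187.00 = €43.0100 per unit per year.
EOQ = √(2DS / H) = √(2 × 32,040 × 398 / 43.01).
= √(25,503,840 / 43.01) = √592,974.6571 ≈ 770.048.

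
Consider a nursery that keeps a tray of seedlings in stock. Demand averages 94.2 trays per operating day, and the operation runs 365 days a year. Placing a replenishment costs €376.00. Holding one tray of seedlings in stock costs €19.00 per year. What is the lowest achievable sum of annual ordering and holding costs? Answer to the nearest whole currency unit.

Annual demand D = 94.2 × 365 = 34,383.
Q* = √(2DS/H) = √(2 × 34,383 × 376 / 19) ≈ 1166.55.
At the optimum the two cost components are equal, so total cost = 2·(Q*/2)H = Q*·H.
Minimum total = √(2DSH) = √(2 × 34,383 × 376 × 19) ≈ 22164.483.

TC* ≈ €22,164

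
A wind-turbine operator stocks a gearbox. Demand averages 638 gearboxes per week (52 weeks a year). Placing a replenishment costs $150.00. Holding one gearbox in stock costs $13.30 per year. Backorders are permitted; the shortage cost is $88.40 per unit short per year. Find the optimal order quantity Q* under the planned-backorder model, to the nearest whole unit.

Annual demand D = 638 × 52 = 33,176.
With planned backorders, Q* = √(2DS/H) · √((H+B)/B).
√(2DS/H) = √(2 × 33,176 × 150 / 13.3) = 865.061.
√((H+B)/B) = √((13.3+88.4)/88.4) = 1.0726.
Q* ≈ 927.857.

Q* ≈ 928 gearboxes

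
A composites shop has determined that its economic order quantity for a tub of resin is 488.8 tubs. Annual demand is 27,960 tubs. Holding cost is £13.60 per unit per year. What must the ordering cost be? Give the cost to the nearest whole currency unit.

Squaring Q* = √(2DS/H) gives Q*² = 2DS/H.
From Q* = √(2DS/H): S = Q*²H / (2D) = 488.8² × 13.6 / (2 × 27,960) = 58.1078.

S ≈ £58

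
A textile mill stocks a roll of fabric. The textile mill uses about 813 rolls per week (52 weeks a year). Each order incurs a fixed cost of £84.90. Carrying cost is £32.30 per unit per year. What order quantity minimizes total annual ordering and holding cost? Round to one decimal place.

Annual demand D = 813 × 52 = 42,276.
EOQ = √(2DS / H) = √(2 × 42,276 × 84.9 / 32.3).
= √(7,178,464.8 / 32.3) = √222,243.4923 ≈ 471.427.

Q* ≈ 471.4 rolls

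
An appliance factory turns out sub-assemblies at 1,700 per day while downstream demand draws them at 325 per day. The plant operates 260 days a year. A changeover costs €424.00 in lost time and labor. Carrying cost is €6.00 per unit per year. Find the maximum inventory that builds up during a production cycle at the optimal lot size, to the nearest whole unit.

Annual demand D = 325 × 260 = 84,500.
Production build-up factor (1 − d/p) = 1 − 325/1,700 = 0.8088.
Q* = √(2DS / (H(1 − d/p))) = √(2 × 84,500 × 424 / (6 × 0.8088)).
= √(71,656,000 / 4.8529) ≈ 3842.588.
Maximum inventory = Q*(1 − d/p) = 3842.588 × 0.8088 ≈ 3107.975.

I_max ≈ 3,108 sub-assemblies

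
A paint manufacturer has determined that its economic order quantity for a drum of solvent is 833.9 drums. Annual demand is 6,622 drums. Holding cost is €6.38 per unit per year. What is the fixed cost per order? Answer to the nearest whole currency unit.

Squaring Q* = √(2DS/H) gives Q*² = 2DS/H.
From Q* = √(2DS/H): S = Q*²H / (2D) = 833.9² × 6.38 / (2 × 6,622) = 334.9882.

S ≈ €335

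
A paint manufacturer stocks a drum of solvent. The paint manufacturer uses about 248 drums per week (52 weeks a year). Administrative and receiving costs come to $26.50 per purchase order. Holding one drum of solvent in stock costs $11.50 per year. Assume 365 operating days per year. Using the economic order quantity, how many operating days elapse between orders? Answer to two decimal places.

T ≈ 6.90 days

Annual demand D = 248 × 52 = 12,896.
EOQ = √(2DS/H) = √(2 × 12,896 × 26.5 / 11.5) ≈ 243.79.
Cycle time = Q*/D × 365 = 243.79 / 12,896 × 365 ≈ 6.900 days.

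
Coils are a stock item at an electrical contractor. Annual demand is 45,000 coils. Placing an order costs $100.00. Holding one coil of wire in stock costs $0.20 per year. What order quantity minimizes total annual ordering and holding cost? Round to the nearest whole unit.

Q* ≈ 6,708 coils

EOQ = √(2DS / H) = √(2 × 45,000 × 100 / 0.2).
= √(9,000,000 / 0.2) = √45,000,000 ≈ 6708.204.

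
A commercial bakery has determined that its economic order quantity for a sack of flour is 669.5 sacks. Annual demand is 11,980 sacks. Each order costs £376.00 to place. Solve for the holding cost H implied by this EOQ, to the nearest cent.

H ≈ £20.10

Squaring Q* = √(2DS/H) gives Q*² = 2DS/H.
From Q* = √(2DS/H): H = 2DS / Q*² = 2 × 11,980 × 376 / 669.5² = 20.0990.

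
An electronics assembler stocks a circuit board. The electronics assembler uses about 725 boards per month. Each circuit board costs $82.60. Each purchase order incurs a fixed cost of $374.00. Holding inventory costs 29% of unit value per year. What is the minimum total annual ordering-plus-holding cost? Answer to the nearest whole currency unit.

TC* ≈ $12,485

Annual demand D = 725 × 12 = 8,700.
Holding cost H = 0.29 × $82.60 = $23.9540 per unit per year.
Q* = √(2DS/H) = √(2 × 8,700 × 374 / 23.954) ≈ 521.22.
At Q*, ordering cost (D/Q*)S equals holding cost (Q*/2)H, each = √(DSH/2).
Minimum total = √(2DSH) = √(2 × 8,700 × 374 × 23.954) ≈ 12485.313.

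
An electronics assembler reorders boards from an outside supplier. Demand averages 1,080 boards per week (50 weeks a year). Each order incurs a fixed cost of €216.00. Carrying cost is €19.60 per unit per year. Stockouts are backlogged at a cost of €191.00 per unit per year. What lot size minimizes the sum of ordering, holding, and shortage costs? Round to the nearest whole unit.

Q* ≈ 1,146 boards

Annual demand D = 1,080 × 50 = 54,000.
With planned backorders, Q* = √(2DS/H) · √((H+B)/B).
√(2DS/H) = √(2 × 54,000 × 216 / 19.6) = 1090.965.
√((H+B)/B) = √((19.6+191)/191) = 1.0501.
Q* ≈ 1145.574.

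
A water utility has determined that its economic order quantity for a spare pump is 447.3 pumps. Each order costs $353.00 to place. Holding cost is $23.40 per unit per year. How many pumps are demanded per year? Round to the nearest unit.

Squaring Q* = √(2DS/H) gives Q*² = 2DS/H.
From Q* = √(2DS/H): D = Q*²H / (2S) = 447.3² × 23.4 / (2 × 353) = 6631.457.

D ≈ 6,631 pumps per year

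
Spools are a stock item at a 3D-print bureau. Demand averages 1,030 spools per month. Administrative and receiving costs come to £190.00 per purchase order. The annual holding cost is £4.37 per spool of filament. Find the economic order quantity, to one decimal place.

Annual demand D = 1,030 × 12 = 12,360.
EOQ = √(2DS / H) = √(2 × 12,360 × 190 / 4.37).
= √(4,696,800 / 4.37) = √1,074,782.6087 ≈ 1036.717.

Q* ≈ 1,036.7 spools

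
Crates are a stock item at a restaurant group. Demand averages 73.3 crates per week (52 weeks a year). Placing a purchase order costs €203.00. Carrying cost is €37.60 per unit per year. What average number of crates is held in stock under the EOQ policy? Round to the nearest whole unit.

Annual demand D = 73.3 × 52 = 3,811.6.
EOQ = √(2DS/H) = √(2 × 3,811.6 × 203 / 37.6) ≈ 202.87.
Average inventory = Q*/2 ≈ 202.87 / 2 = 101.436.

Average inventory ≈ 101 crates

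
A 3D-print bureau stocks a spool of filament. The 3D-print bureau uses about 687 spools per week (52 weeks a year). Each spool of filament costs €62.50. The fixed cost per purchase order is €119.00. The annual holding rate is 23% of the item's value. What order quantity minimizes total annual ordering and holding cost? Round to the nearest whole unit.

Q* ≈ 769 spools

Annual demand D = 687 × 52 = 35,724.
Holding cost H = 0.23 × €62.50 = €14.3750 per unit per year.
EOQ = √(2DS / H) = √(2 × 35,724 × 119 / 14.375).
= √(8,502,312 / 14.375) = √591,465.1826 ≈ 769.068.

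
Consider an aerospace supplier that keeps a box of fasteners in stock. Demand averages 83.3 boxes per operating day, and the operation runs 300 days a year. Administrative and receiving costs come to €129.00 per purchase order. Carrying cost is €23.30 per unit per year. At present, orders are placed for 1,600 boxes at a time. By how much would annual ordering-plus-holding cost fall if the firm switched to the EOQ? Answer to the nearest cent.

Extra cost ≈ €8,398.19 per year

Annual demand D = 83.3 × 300 = 24,990.
EOQ = √(2DS/H) = √(2 × 24,990 × 129 / 23.3) ≈ 526.04.
Cost at Q* = (D/Q*)S + (Q*/2)H = √(2DSH) ≈ €12,256.63.
Cost at Q = 1,600: (24,990/1,600)×129 + (1,600/2)×23.3 = €2,014.82 + €18,640.00 = €20,654.82.
Excess = €20,654.82 − €12,256.63 = €8,398.19.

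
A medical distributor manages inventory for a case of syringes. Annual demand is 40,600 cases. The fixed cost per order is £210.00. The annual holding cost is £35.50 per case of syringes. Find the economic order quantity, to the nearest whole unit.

EOQ = √(2DS / H) = √(2 × 40,600 × 210 / 35.5).
= √(17,052,000 / 35.5) = √480,338.0282 ≈ 693.064.

Q* ≈ 693 cases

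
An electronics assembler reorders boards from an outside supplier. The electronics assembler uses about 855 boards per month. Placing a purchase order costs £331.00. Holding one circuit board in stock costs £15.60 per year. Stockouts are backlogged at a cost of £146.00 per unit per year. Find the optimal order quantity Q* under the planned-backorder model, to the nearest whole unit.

Annual demand D = 855 × 12 = 10,260.
With planned backorders, Q* = √(2DS/H) · √((H+B)/B).
√(2DS/H) = √(2 × 10,260 × 331 / 15.6) = 659.843.
√((H+B)/B) = √((15.6+146)/146) = 1.0521.
Q* ≈ 694.200.

Q* ≈ 694 boards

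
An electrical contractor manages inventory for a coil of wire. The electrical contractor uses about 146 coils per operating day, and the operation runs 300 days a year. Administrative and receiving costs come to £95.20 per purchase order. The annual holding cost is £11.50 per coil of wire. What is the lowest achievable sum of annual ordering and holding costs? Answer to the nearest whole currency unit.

TC* ≈ £9,793

Annual demand D = 146 × 300 = 43,800.
Q* = √(2DS/H) = √(2 × 43,800 × 95.2 / 11.5) ≈ 851.57.
At the optimum the two cost components are equal, so total cost = 2·(Q*/2)H = Q*·H.
Minimum total = √(2DSH) = √(2 × 43,800 × 95.2 × 11.5) ≈ 9793.083.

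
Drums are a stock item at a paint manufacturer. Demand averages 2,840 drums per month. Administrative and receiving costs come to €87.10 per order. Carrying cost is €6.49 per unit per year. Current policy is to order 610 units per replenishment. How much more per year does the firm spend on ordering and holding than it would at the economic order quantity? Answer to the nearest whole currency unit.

Annual demand D = 2,840 × 12 = 34,080.
EOQ = √(2DS/H) = √(2 × 34,080 × 87.1 / 6.49) ≈ 956.43.
Cost at Q* = (D/Q*)S + (Q*/2)H = √(2DSH) ≈ €6,207.21.
Cost at Q = 610: (34,080/610)×87.1 + (610/2)×6.49 = €4,866.18 + €1,979.45 = €6,845.63.
Excess = €6,845.63 − €6,207.21 = €638.42.

Extra cost ≈ €638 per year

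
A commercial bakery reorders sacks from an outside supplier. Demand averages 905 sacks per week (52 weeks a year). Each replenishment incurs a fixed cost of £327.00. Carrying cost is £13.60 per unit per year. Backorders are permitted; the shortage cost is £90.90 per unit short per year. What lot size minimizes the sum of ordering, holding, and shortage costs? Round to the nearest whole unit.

Annual demand D = 905 × 52 = 47,060.
With planned backorders, Q* = √(2DS/H) · √((H+B)/B).
√(2DS/H) = √(2 × 47,060 × 327 / 13.6) = 1504.338.
√((H+B)/B) = √((13.6+90.9)/90.9) = 1.0722.
Q* ≈ 1612.953.

Q* ≈ 1,613 sacks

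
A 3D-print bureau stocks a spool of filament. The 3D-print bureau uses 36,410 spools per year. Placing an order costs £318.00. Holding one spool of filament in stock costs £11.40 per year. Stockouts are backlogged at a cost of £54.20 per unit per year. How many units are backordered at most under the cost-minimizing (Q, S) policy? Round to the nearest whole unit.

With planned backorders, Q* = √(2DS/H) · √((H+B)/B).
√(2DS/H) = √(2 × 36,410 × 318 / 11.4) = 1425.235.
√((H+B)/B) = √((11.4+54.2)/54.2) = 1.1002.
Q* ≈ 1567.974.
S* = Q* · H/(H+B) = 1567.974 × 11.4/65.6 ≈ 272.483.

S* ≈ 272 spools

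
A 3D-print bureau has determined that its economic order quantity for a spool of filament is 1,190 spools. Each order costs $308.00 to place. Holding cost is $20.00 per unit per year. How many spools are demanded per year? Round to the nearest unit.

The basic EOQ model gives Q* = √(2DS/H); rearrange for the unknown.
From Q* = √(2DS/H): D = Q*²H / (2S) = 1,190² × 20 / (2 × 308) = 45977.273.

D ≈ 45,977 spools per year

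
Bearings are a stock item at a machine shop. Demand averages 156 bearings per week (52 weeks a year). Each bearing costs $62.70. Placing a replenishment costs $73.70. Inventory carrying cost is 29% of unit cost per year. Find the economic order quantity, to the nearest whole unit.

Q* ≈ 256 bearings

Annual demand D = 156 × 52 = 8,112.
Holding cost H = 0.29 × $62.70 = $18.1830 per unit per year.
EOQ = √(2DS / H) = √(2 × 8,112 × 73.7 / 18.183).
= √(1,195,708.8 / 18.183) = √65,759.7096 ≈ 256.437.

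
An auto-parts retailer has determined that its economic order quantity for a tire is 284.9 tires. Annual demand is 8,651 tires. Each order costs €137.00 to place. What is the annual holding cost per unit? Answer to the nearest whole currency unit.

H ≈ €29

Invert the EOQ relation Q*² = 2DS/H.
From Q* = √(2DS/H): H = 2DS / Q*² = 2 × 8,651 × 137 / 284.9² = 29.2033.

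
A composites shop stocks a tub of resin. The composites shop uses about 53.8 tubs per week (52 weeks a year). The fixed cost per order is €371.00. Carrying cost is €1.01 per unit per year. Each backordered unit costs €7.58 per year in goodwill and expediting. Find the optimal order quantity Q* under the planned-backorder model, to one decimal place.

Annual demand D = 53.8 × 52 = 2,797.6.
With planned backorders, Q* = √(2DS/H) · √((H+B)/B).
√(2DS/H) = √(2 × 2,797.6 × 371 / 1.01) = 1433.620.
√((H+B)/B) = √((1.01+7.58)/7.58) = 1.0645.
Q* ≈ 1526.146.

Q* ≈ 1,526.1 tubs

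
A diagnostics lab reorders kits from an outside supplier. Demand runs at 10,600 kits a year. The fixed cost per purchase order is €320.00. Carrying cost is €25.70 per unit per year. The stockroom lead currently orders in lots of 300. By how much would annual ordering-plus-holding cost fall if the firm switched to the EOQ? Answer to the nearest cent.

EOQ = √(2DS/H) = √(2 × 10,600 × 320 / 25.7) ≈ 513.78.
Cost at Q* = (D/Q*)S + (Q*/2)H = √(2DSH) ≈ €13,204.12.
Cost at Q = 300: (10,600/300)×320 + (300/2)×25.7 = €11,306.67 + €3,855.00 = €15,161.67.
Excess = €15,161.67 − €13,204.12 = €1,957.55.

Extra cost ≈ €1,957.55 per year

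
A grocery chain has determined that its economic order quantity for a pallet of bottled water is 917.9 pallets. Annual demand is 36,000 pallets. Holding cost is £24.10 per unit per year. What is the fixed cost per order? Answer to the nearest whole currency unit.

Invert the EOQ relation Q*² = 2DS/H.
From Q* = √(2DS/H): S = Q*²H / (2D) = 917.9² × 24.1 / (2 × 36,000) = 282.0170.

S ≈ £282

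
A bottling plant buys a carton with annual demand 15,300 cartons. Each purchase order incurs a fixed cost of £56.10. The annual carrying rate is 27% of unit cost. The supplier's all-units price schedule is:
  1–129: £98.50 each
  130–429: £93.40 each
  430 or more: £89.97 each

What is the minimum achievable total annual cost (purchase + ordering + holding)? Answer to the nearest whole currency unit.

Holding cost per unit per year at price C is H = 0.27·C.
Candidates are each tier's EOQ (if it falls in that tier) and each price-break quantity.
Tier 1 (£98.50): EOQ = 254.1 exceeds tier's upper bound 129, so this tier is dominated.
EOQ at £93.40 = 260.9 (feasible in tier 2): TC = 15,300×£93.40 + (15,300/260.9)×56.1 + (260.9/2)×0.27×£93.40 = £1,435,599.57.
EOQ at £89.97 = 265.8 < 430, so use break Q=430: TC = 15,300×£89.97 + (15,300/430.0)×56.1 + (430.0/2)×0.27×£89.97 = £1,383,759.87.
Lowest total cost among the candidates is at Q = 430.0.

TC* ≈ £1,383,760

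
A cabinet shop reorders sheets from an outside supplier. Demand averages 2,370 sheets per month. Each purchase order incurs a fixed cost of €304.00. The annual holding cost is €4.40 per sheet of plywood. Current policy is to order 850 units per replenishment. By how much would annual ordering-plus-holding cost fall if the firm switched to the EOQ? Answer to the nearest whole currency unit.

Annual demand D = 2,370 × 12 = 28,440.
EOQ = √(2DS/H) = √(2 × 28,440 × 304 / 4.4) ≈ 1982.40.
Cost at Q* = (D/Q*)S + (Q*/2)H = √(2DSH) ≈ €8,722.54.
Cost at Q = 850: (28,440/850)×304 + (850/2)×4.4 = €10,171.48 + €1,870.00 = €12,041.48.
Excess = €12,041.48 − €8,722.54 = €3,318.94.

Extra cost ≈ €3,319 per year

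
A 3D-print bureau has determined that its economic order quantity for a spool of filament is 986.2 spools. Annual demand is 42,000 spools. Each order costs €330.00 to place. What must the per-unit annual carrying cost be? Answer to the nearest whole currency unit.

H ≈ €29

Squaring Q* = √(2DS/H) gives Q*² = 2DS/H.
From Q* = √(2DS/H): H = 2DS / Q*² = 2 × 42,000 × 330 / 986.2² = 28.5012.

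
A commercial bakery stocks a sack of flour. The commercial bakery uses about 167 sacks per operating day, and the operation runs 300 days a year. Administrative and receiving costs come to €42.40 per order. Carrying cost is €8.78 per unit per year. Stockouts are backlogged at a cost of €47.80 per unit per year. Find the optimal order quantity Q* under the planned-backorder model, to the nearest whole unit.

Q* ≈ 757 sacks

Annual demand D = 167 × 300 = 50,100.
With planned backorders, Q* = √(2DS/H) · √((H+B)/B).
√(2DS/H) = √(2 × 50,100 × 42.4 / 8.78) = 695.616.
√((H+B)/B) = √((8.78+47.8)/47.8) = 1.0880.
Q* ≈ 756.810.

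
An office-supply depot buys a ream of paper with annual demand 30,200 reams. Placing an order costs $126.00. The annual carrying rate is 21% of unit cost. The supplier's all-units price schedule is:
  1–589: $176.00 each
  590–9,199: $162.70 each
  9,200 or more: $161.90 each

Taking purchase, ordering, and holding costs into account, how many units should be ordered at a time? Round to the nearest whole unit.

Q* ≈ 590 reams

Holding cost per unit per year at price C is H = 0.21·C.
Evaluate total cost at each tier's feasible EOQ or, if the EOQ is below the tier, at the tier's minimum quantity.
EOQ at $176.00 = 453.8 (feasible in tier 1): TC = 30,200×$176.00 + (30,200/453.8)×126 + (453.8/2)×0.21×$176.00 = $5,331,971.42.
EOQ at $162.70 = 472.0 < 590, so use break Q=590: TC = 30,200×$162.70 + (30,200/590.0)×126 + (590.0/2)×0.21×$162.70 = $4,930,068.76.
EOQ at $161.90 = 473.1 < 9200, so use break Q=9200: TC = 30,200×$161.90 + (30,200/9200.0)×126 + (9200.0/2)×0.21×$161.90 = $5,046,189.01.
Lowest total cost is $4,930,068.76 at Q = 590.0.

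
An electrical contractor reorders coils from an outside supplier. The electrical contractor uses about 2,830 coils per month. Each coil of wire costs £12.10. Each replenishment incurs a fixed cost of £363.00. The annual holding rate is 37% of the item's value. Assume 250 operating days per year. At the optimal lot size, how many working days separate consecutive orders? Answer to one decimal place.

T ≈ 17.3 days

Annual demand D = 2,830 × 12 = 33,960.
Holding cost H = 0.37 × £12.10 = £4.4770 per unit per year.
The optimal lot size = √(2DS/H) = √(2 × 33,960 × 363 / 4.477) ≈ 2346.71.
Cycle time = Q*/D × 250 = 2346.71 / 33,960 × 250 ≈ 17.276 days.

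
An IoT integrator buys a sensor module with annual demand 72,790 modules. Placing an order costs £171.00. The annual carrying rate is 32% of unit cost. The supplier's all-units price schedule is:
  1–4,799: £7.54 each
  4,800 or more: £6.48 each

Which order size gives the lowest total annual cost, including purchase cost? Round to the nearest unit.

Q* ≈ 4,800 modules

Holding cost per unit per year at price C is H = 0.32·C.
For each price level, check whether its EOQ is feasible; otherwise the best quantity at that price is the breakpoint.
EOQ at £7.54 = 3212.1 (feasible in tier 1): TC = 72,790×£7.54 + (72,790/3212.1)×171 + (3212.1/2)×0.32×£7.54 = £556,586.74.
EOQ at £6.48 = 3464.9 < 4800, so use break Q=4800: TC = 72,790×£6.48 + (72,790/4800.0)×171 + (4800.0/2)×0.32×£6.48 = £479,248.98.
Lowest total cost is £479,248.98 at Q = 4800.0.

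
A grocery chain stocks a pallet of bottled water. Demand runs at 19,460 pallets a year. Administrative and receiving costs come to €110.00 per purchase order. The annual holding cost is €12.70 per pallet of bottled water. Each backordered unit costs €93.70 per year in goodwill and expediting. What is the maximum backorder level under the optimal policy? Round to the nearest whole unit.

S* ≈ 74 pallets

With planned backorders, Q* = √(2DS/H) · √((H+B)/B).
√(2DS/H) = √(2 × 19,460 × 110 / 12.7) = 580.605.
√((H+B)/B) = √((12.7+93.7)/93.7) = 1.0656.
Q* ≈ 618.703.
S* = Q* · H/(H+B) = 618.703 × 12.7/106.4 ≈ 73.849.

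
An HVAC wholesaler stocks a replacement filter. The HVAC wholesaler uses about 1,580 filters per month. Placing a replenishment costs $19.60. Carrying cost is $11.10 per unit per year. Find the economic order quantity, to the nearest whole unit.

Annual demand D = 1,580 × 12 = 18,960.
EOQ = √(2DS / H) = √(2 × 18,960 × 19.6 / 11.1).
= √(743,232 / 11.1) = √66,957.8378 ≈ 258.762.

Q* ≈ 259 filters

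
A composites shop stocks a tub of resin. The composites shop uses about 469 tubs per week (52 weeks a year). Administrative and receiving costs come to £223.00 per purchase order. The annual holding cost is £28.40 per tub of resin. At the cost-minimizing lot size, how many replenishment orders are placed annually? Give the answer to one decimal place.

Annual demand D = 469 × 52 = 24,388.
Q* = √(2DS/H) = √(2 × 24,388 × 223 / 28.4) ≈ 618.87.
Orders per year = D / Q* = 24,388 / 618.87 ≈ 39.408.

N ≈ 39.4 orders per year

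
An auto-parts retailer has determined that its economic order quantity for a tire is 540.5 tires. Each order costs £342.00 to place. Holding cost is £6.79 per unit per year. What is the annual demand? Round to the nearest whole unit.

Invert the EOQ relation Q*² = 2DS/H.
From Q* = √(2DS/H): D = Q*²H / (2S) = 540.5² × 6.79 / (2 × 342) = 2900.047.

D ≈ 2,900 tires per year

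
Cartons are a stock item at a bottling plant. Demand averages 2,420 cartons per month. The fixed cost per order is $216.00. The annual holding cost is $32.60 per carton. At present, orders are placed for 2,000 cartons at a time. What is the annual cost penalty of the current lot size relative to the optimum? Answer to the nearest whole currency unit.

Extra cost ≈ $15,513 per year

Annual demand D = 2,420 × 12 = 29,040.
EOQ = √(2DS/H) = √(2 × 29,040 × 216 / 32.6) ≈ 620.34.
Cost at Q* = (D/Q*)S + (Q*/2)H = √(2DSH) ≈ $20,223.16.
Cost at Q = 2,000: (29,040/2,000)×216 + (2,000/2)×32.6 = $3,136.32 + $32,600.00 = $35,736.32.
Excess = $35,736.32 − $20,223.16 = $15,513.16.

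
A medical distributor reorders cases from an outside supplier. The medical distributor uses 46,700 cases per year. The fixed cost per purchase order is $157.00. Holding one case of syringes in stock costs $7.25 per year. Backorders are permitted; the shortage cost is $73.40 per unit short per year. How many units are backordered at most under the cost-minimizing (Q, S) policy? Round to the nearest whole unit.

With planned backorders, Q* = √(2DS/H) · √((H+B)/B).
√(2DS/H) = √(2 × 46,700 × 157 / 7.25) = 1422.179.
√((H+B)/B) = √((7.25+73.4)/73.4) = 1.0482.
Q* ≈ 1490.762.
S* = Q* · H/(H+B) = 1490.762 × 7.25/80.65 ≈ 134.011.

S* ≈ 134 cases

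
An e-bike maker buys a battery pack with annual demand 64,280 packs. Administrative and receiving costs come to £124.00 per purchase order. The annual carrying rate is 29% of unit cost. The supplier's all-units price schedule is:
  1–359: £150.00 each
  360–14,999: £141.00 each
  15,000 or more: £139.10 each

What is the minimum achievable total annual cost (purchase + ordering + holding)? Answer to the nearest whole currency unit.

TC* ≈ £9,089,011

Holding cost per unit per year at price C is H = 0.29·C.
Evaluate total cost at each tier's feasible EOQ or, if the EOQ is below the tier, at the tier's minimum quantity.
Tier 1 (£150.00): EOQ = 605.4 exceeds tier's upper bound 359, so this tier is dominated.
EOQ at £141.00 = 624.4 (feasible in tier 2): TC = 64,280×£141.00 + (64,280/624.4)×124 + (624.4/2)×0.29×£141.00 = £9,089,011.26.
EOQ at £139.10 = 628.6 < 15000, so use break Q=15000: TC = 64,280×£139.10 + (64,280/15000.0)×124 + (15000.0/2)×0.29×£139.10 = £9,244,421.88.
Lowest total cost among the candidates is at Q = 624.4.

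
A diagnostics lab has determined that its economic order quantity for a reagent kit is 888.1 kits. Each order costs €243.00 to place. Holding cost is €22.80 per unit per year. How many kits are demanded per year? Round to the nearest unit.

D ≈ 37,002 kits per year

The basic EOQ model gives Q* = √(2DS/H); rearrange for the unknown.
From Q* = √(2DS/H): D = Q*²H / (2S) = 888.1² × 22.8 / (2 × 243) = 37001.755.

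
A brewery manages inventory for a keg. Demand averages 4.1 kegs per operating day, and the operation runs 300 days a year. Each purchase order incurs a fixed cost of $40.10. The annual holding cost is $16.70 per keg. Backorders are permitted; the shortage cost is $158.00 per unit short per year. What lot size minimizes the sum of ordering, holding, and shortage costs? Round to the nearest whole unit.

Q* ≈ 81 kegs

Annual demand D = 4.1 × 300 = 1,230.
With planned backorders, Q* = √(2DS/H) · √((H+B)/B).
√(2DS/H) = √(2 × 1,230 × 40.1 / 16.7) = 76.857.
√((H+B)/B) = √((16.7+158)/158) = 1.0515.
Q* ≈ 80.816.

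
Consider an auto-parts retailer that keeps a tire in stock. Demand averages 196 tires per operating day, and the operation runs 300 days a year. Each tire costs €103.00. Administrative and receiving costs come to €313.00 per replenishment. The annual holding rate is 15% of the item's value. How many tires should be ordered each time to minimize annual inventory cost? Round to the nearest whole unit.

Q* ≈ 1,544 tires

Annual demand D = 196 × 300 = 58,800.
Holding cost H = 0.15 × €103.00 = €15.4500 per unit per year.
EOQ = √(2DS / H) = √(2 × 58,800 × 313 / 15.45).
= √(36,808,800 / 15.45) = √2,382,446.6019 ≈ 1543.518.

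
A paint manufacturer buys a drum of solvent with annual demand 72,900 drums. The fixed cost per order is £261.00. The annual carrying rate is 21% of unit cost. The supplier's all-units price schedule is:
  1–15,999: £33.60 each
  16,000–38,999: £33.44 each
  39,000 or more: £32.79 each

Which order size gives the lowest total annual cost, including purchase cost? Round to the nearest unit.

Holding cost per unit per year at price C is H = 0.21·C.
Candidates are each tier's EOQ (if it falls in that tier) and each price-break quantity.
EOQ at £33.60 = 2322.3 (feasible in tier 1): TC = 72,900×£33.60 + (72,900/2322.3)×261 + (2322.3/2)×0.21×£33.60 = £2,465,826.20.
EOQ at £33.44 = 2327.9 < 16000, so use break Q=16000: TC = 72,900×£33.44 + (72,900/16000.0)×261 + (16000.0/2)×0.21×£33.44 = £2,495,144.38.
EOQ at £32.79 = 2350.8 < 39000, so use break Q=39000: TC = 72,900×£32.79 + (72,900/39000.0)×261 + (39000.0/2)×0.21×£32.79 = £2,525,153.92.
Lowest total cost is £2,465,826.20 at Q = 2322.3.

Q* ≈ 2,322 drums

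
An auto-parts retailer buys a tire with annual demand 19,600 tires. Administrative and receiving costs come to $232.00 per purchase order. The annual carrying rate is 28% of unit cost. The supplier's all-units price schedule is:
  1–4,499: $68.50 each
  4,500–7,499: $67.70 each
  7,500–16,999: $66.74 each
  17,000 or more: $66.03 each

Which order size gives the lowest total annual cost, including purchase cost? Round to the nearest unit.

Holding cost per unit per year at price C is H = 0.28·C.
Candidates are each tier's EOQ (if it falls in that tier) and each price-break quantity.
EOQ at $68.50 = 688.6 (feasible in tier 1): TC = 19,600×$68.50 + (19,600/688.6)×232 + (688.6/2)×0.28×$68.50 = $1,355,807.22.
EOQ at $67.70 = 692.6 < 4500, so use break Q=4500: TC = 19,600×$67.70 + (19,600/4500.0)×232 + (4500.0/2)×0.28×$67.70 = $1,370,581.49.
EOQ at $66.74 = 697.6 < 7500, so use break Q=7500: TC = 19,600×$66.74 + (19,600/7500.0)×232 + (7500.0/2)×0.28×$66.74 = $1,378,787.29.
EOQ at $66.03 = 701.4 < 17000, so use break Q=17000: TC = 19,600×$66.03 + (19,600/17000.0)×232 + (17000.0/2)×0.28×$66.03 = $1,451,606.88.
Lowest total cost is $1,355,807.22 at Q = 688.6.

Q* ≈ 689 tires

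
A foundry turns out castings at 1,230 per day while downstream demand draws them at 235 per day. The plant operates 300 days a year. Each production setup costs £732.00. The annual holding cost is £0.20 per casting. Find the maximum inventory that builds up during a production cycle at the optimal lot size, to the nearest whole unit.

I_max ≈ 20,432 castings

Annual demand D = 235 × 300 = 70,500.
Production build-up factor (1 − d/p) = 1 − 235/1,230 = 0.8089.
Q* = √(2DS / (H(1 − d/p))) = √(2 × 70,500 × 732 / (0.2 × 0.8089)).
= √(103,212,000 / 0.1618) ≈ 25257.544.
Maximum inventory = Q*(1 − d/p) = 25257.544 × 0.8089 ≈ 20431.915.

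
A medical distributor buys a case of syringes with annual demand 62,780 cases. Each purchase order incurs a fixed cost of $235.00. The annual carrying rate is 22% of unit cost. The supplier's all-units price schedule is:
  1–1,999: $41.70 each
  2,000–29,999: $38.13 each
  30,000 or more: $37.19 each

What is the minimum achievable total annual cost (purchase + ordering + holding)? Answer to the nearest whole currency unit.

Holding cost per unit per year at price C is H = 0.22·C.
For each price level, check whether its EOQ is feasible; otherwise the best quantity at that price is the breakpoint.
EOQ at $41.70 = 1793.4 (feasible in tier 1): TC = 62,780×$41.70 + (62,780/1793.4)×235 + (1793.4/2)×0.22×$41.70 = $2,634,378.77.
EOQ at $38.13 = 1875.5 < 2000, so use break Q=2000: TC = 62,780×$38.13 + (62,780/2000.0)×235 + (2000.0/2)×0.22×$38.13 = $2,409,566.65.
EOQ at $37.19 = 1899.0 < 30000, so use break Q=30000: TC = 62,780×$37.19 + (62,780/30000.0)×235 + (30000.0/2)×0.22×$37.19 = $2,458,006.98.
Lowest total cost among the candidates is at Q = 2000.0.

TC* ≈ $2,409,567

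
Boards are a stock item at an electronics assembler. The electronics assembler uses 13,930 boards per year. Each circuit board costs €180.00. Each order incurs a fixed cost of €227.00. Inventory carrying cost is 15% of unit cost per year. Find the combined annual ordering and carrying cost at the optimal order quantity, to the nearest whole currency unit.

Holding cost H = 0.15 × €180.00 = €27.0000 per unit per year.
EOQ = √(2DS/H) = √(2 × 13,930 × 227 / 27) ≈ 483.97.
At Q*, ordering cost (D/Q*)S equals holding cost (Q*/2)H, each = √(DSH/2).
Minimum total = √(2DSH) = √(2 × 13,930 × 227 × 27) ≈ 13067.285.

TC* ≈ €13,067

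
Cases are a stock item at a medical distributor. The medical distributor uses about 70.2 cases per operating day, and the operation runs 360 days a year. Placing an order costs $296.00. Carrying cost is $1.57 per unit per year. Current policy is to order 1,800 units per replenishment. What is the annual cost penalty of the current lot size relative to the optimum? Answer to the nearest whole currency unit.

Annual demand D = 70.2 × 360 = 25,272.
EOQ = √(2DS/H) = √(2 × 25,272 × 296 / 1.57) ≈ 3086.96.
Cost at Q* = (D/Q*)S + (Q*/2)H = √(2DSH) ≈ $4,846.53.
Cost at Q = 1,800: (25,272/1,800)×296 + (1,800/2)×1.57 = $4,155.84 + $1,413.00 = $5,568.84.
Excess = $5,568.84 − $4,846.53 = $722.31.

Extra cost ≈ $722 per year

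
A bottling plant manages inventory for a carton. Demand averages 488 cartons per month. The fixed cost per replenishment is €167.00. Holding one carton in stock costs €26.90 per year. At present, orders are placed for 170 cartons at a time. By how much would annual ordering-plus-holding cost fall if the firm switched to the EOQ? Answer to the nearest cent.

Extra cost ≈ €785.62 per year

Annual demand D = 488 × 12 = 5,856.
EOQ = √(2DS/H) = √(2 × 5,856 × 167 / 26.9) ≈ 269.65.
Cost at Q* = (D/Q*)S + (Q*/2)H = √(2DSH) ≈ €7,253.54.
Cost at Q = 170: (5,856/170)×167 + (170/2)×26.9 = €5,752.66 + €2,286.50 = €8,039.16.
Excess = €8,039.16 − €7,253.54 = €785.62.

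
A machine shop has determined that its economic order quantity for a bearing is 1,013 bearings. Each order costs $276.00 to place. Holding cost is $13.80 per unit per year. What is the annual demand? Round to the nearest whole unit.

Squaring Q* = √(2DS/H) gives Q*² = 2DS/H.
From Q* = √(2DS/H): D = Q*²H / (2S) = 1,013² × 13.8 / (2 × 276) = 25654.225.

D ≈ 25,654 bearings per year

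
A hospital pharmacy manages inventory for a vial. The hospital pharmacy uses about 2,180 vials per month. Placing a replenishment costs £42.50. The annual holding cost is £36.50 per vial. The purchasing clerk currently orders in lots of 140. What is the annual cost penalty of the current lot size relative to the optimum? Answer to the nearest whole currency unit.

Extra cost ≈ £1,487 per year

Annual demand D = 2,180 × 12 = 26,160.
EOQ = √(2DS/H) = √(2 × 26,160 × 42.5 / 36.5) ≈ 246.82.
Cost at Q* = (D/Q*)S + (Q*/2)H = √(2DSH) ≈ £9,008.96.
Cost at Q = 140: (26,160/140)×42.5 + (140/2)×36.5 = £7,941.43 + £2,555.00 = £10,496.43.
Excess = £10,496.43 − £9,008.96 = £1,487.47.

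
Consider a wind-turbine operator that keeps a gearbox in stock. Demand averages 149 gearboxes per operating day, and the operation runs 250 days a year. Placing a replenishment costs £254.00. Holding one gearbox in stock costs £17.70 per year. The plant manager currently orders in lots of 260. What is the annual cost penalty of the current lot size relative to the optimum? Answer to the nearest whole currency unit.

Extra cost ≈ £20,390 per year

Annual demand D = 149 × 250 = 37,250.
EOQ = √(2DS/H) = √(2 × 37,250 × 254 / 17.7) ≈ 1033.97.
Cost at Q* = (D/Q*)S + (Q*/2)H = √(2DSH) ≈ £18,301.29.
Cost at Q = 260: (37,250/260)×254 + (260/2)×17.7 = £36,390.38 + £2,301.00 = £38,691.38.
Excess = £38,691.38 − £18,301.29 = £20,390.10.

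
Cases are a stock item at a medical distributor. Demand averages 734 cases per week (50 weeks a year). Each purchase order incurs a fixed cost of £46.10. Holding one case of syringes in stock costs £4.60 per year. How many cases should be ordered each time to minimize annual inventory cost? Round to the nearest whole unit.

Annual demand D = 734 × 50 = 36,700.
EOQ = √(2DS / H) = √(2 × 36,700 × 46.1 / 4.6).
= √(3,383,740 / 4.6) = √735,595.6522 ≈ 857.669.

Q* ≈ 858 cases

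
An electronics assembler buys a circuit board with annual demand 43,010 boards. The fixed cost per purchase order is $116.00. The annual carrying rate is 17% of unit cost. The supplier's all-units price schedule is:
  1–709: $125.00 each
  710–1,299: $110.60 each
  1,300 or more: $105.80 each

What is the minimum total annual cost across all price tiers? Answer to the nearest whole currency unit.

TC* ≈ $4,565,987

Holding cost per unit per year at price C is H = 0.17·C.
Candidates are each tier's EOQ (if it falls in that tier) and each price-break quantity.
EOQ at $125.00 = 685.3 (feasible in tier 1): TC = 43,010×$125.00 + (43,010/685.3)×116 + (685.3/2)×0.17×$125.00 = $5,390,811.57.
EOQ at $110.60 = 728.5 (feasible in tier 2): TC = 43,010×$110.60 + (43,010/728.5)×116 + (728.5/2)×0.17×$110.60 = $4,770,603.17.
EOQ at $105.80 = 744.8 < 1300, so use break Q=1300: TC = 43,010×$105.80 + (43,010/1300.0)×116 + (1300.0/2)×0.17×$105.80 = $4,565,986.72.
Lowest total cost among the candidates is at Q = 1300.0.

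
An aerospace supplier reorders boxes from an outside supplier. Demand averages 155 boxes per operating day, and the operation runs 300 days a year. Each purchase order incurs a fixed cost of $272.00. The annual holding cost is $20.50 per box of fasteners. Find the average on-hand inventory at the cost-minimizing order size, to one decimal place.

Average inventory ≈ 555.4 boxes

Annual demand D = 155 × 300 = 46,500.
The optimal lot size = √(2DS/H) = √(2 × 46,500 × 272 / 20.5) ≈ 1110.83.
Average inventory = Q*/2 ≈ 1110.83 / 2 = 555.417.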